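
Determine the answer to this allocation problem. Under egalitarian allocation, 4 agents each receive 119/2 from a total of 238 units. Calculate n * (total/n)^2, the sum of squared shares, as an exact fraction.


Step 1: Each agent's share = 238/4 = 119/2
Step 2: Square of each share = (119/2)^2 = 14161/4
Step 3: Sum of squares = 4 * 14161/4 = 14161

14161


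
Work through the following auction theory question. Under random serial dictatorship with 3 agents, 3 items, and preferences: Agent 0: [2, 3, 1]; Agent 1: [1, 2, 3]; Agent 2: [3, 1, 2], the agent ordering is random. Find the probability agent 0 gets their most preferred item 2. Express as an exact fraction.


Step 1: Agent 0 wants item 2
Step 2: There are 6 possible orderings of agents
Step 3: In 6 orderings, agent 0 gets item 2
Step 4: Probability = 6/6 = 1

1


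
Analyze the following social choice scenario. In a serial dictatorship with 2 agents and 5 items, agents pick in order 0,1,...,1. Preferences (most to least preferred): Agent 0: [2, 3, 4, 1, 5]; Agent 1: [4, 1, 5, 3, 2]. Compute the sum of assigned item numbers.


Step 1: Agent 0 picks item 2
Step 2: Agent 1 picks item 4
Step 3: Sum = 2 + 4 = 6

6


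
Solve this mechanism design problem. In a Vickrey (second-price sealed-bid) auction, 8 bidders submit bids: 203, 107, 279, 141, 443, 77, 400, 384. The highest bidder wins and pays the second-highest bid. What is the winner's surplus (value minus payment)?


Step 1: Sort bids in descending order: 443, 400, 384, 279, 203, 141, 107, 77
Step 2: The winning bid is the highest: 443
Step 3: The payment equals the second-highest bid: 400
Step 4: Surplus = winner's bid - payment = 443 - 400 = 43

43


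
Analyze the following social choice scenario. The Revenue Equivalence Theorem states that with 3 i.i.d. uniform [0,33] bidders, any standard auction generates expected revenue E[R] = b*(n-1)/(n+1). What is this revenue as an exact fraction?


Step 1: By Revenue Equivalence, expected revenue = b*(n-1)/(n+1)
Step 2: Substituting n = 3, b = 33
Step 3: Revenue = 33*(3-1)/(3+1) = 33*2/4
Step 4: Revenue = 66/4 = 33/2

33/2


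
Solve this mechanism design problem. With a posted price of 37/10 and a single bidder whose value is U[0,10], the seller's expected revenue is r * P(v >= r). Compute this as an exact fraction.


Step 1: Posted price r = 37/10, value support [0,10]
Step 2: P(v >= r) = (10 - 37/10)/10 = 63/100
Step 3: Expected revenue = r * P(v >= r) = 37/10 * 63/100
Step 4: Revenue = 2331/1000

2331/1000


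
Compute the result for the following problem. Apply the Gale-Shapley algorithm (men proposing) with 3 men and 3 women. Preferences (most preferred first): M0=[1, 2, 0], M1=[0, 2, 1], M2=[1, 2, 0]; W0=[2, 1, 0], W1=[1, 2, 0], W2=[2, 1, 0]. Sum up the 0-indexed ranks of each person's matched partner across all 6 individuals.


Step 1: Run Gale-Shapley (men propose, women hold best offer):
  M0 proposes to W1; she accepts
  M1 proposes to W0; she accepts
  M2 proposes to W1; she switches from M0
  M0 proposes to W2; she accepts
Step 2: Final matching: W0-M1, W1-M2, W2-M0
Step 3: 0-indexed ranks (man's rank of his match, then woman's): 0 + 1 + 0 + 1 + 1 + 2
Step 4: Total rank sum = 5

5


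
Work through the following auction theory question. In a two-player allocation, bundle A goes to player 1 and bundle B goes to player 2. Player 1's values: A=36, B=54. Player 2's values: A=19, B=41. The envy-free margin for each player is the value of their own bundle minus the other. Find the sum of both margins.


Step 1: Player 1's margin = v1(A) - v1(B) = 36 - 54 = -18
Step 2: Player 2's margin = v2(B) - v2(A) = 41 - 19 = 22
Step 3: Total margin = -18 + 22 = 4

4


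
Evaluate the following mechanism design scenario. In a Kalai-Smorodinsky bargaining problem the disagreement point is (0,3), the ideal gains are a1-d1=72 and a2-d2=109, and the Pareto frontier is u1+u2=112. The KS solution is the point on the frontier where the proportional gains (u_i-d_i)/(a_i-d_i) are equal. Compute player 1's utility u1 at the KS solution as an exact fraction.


Step 1: At the KS point, (u1-d1)/r1 = (u2-d2)/r2 = t and u1+u2 = 112
Step 2: u1 = d1 + r1*t and u2 = d2 + r2*t, so (d1 + r1*t) + (d2 + r2*t) = 112
Step 3: t = (112 - 0 - 3)/(72 + 109) = 109/181
Step 4: u1 = d1 + r1*t = 0 + 72 * 109/181 = 7848/181
Step 5: (Check: u2 = d2 + r2*t = 12424/181; u1+u2 = 7848/181 + 12424/181 = 112, on the frontier.)

7848/181


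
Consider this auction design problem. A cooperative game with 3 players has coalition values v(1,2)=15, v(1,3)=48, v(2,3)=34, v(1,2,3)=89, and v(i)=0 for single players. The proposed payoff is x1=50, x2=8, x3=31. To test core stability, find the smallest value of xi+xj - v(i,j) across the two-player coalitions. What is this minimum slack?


Step 1: Slack for coalition (1,2): x1+x2 - v12 = 58 - 15 = 43
Step 2: Slack for coalition (1,3): x1+x3 - v13 = 81 - 48 = 33
Step 3: Slack for coalition (2,3): x2+x3 - v23 = 39 - 34 = 5
Step 4: Minimum slack = min(43, 33, 5) = 5, attained by (2,3); no pair can gain by deviating, so the allocation is in the core

5


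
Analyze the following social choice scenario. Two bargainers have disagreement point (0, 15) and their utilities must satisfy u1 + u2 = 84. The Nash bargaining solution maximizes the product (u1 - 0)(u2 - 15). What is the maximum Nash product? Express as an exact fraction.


Step 1: The Nash solution splits surplus symmetrically above the disagreement point
Step 2: u1 = (total + d1 - d2)/2 = (84 + 0 - 15)/2 = 69/2
Step 3: u2 = (total - d1 + d2)/2 = (84 - 0 + 15)/2 = 99/2
Step 4: Nash product = (69/2 - 0) * (99/2 - 15)
Step 5: = 69/2 * 69/2 = 4761/4

4761/4


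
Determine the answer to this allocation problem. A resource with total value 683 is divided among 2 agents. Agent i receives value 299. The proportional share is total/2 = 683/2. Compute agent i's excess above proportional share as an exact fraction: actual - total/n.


Step 1: Proportional share = 683/2
Step 2: Agent's actual allocation = 299
Step 3: Excess = 299 - 683/2 = -85/2

-85/2


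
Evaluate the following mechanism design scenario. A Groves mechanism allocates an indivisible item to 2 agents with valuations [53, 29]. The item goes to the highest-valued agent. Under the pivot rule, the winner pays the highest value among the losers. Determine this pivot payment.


Step 1: The efficient winner is agent 0 with value 53
Step 2: Other agents' values: [29]
Step 3: Pivot payment = max(others) = 29
Step 4: The winner pays 29

29


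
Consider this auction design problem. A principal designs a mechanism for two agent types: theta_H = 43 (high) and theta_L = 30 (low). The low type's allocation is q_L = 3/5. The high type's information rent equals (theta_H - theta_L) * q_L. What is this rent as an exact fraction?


Step 1: theta_H - theta_L = 43 - 30 = 13
Step 2: Information rent = (theta_H - theta_L) * q_L
Step 3: = 13 * 3/5
Step 4: = 39/5

39/5


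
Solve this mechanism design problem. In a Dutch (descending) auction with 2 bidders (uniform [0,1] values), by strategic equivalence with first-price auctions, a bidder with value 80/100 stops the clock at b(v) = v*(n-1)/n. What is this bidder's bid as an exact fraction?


Step 1: Dutch auctions are strategically equivalent to first-price auctions
Step 2: The equilibrium bid is b(v) = v*(n-1)/n
Step 3: b = 4/5 * 1/2
Step 4: b = 2/5

2/5


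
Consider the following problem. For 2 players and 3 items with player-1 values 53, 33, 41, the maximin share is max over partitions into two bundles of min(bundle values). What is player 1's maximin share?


Step 1: Item values = 53, 33, 41
Step 2: Enumerate all 2-bundle partitions and take the smaller bundle:
  Partition 1: {53} vs {33,41} -> bundles 53, 74; min = 53
  Partition 2: {33} vs {53,41} -> bundles 33, 94; min = 33
  Partition 3: {41} vs {53,33} -> bundles 41, 86; min = 41
Step 3: MMS = max(53, 33, 41) = 53

53


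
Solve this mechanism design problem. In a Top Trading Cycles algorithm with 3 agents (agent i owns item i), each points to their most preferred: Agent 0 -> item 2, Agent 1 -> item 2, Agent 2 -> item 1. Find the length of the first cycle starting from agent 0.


Step 1: Trace the pointer graph from agent 0: 0 -> 2 -> 1 -> 2
Step 2: A cycle is detected when we revisit agent 2
Step 3: The cycle is: 2 -> 1 -> 2
Step 4: Cycle length = 2

2


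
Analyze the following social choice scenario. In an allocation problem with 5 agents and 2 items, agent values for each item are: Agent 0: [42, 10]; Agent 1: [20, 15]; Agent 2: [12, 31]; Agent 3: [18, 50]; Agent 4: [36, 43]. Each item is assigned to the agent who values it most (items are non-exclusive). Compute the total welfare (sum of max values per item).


Step 1: For each item, find the maximum value among all agents.
Step 2: Item 0 -> Agent 0 (value 42)
Step 3: Item 1 -> Agent 3 (value 50)
Step 4: Total welfare = 42 + 50 = 92

92


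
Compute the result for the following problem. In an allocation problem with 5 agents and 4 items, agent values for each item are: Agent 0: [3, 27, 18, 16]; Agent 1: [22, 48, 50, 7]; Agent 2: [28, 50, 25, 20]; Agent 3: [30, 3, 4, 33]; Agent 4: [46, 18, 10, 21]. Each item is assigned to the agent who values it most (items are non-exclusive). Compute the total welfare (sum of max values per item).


Step 1: For each item, find the maximum value among all agents.
Step 2: Item 0 -> Agent 4 (value 46)
Step 3: Item 1 -> Agent 2 (value 50)
Step 4: Item 2 -> Agent 1 (value 50)
Step 5: Item 3 -> Agent 3 (value 33)
Step 6: Total welfare = 46 + 50 + 50 + 33 = 179

179


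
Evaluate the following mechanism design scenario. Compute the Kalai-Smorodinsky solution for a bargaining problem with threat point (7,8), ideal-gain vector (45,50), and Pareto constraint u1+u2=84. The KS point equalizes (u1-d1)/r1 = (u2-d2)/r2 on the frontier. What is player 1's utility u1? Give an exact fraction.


Step 1: At the KS point, (u1-d1)/r1 = (u2-d2)/r2 = t and u1+u2 = 84
Step 2: u1 = d1 + r1*t and u2 = d2 + r2*t, so (d1 + r1*t) + (d2 + r2*t) = 84
Step 3: t = (84 - 7 - 8)/(45 + 50) = 69/95
Step 4: u1 = d1 + r1*t = 7 + 45 * 69/95 = 754/19
Step 5: (Check: u2 = d2 + r2*t = 842/19; u1+u2 = 754/19 + 842/19 = 84, on the frontier.)

754/19


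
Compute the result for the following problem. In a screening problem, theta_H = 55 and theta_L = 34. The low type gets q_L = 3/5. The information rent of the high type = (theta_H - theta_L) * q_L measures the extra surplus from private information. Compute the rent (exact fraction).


Step 1: theta_H - theta_L = 55 - 34 = 21
Step 2: Information rent = (theta_H - theta_L) * q_L
Step 3: = 21 * 3/5
Step 4: = 63/5

63/5


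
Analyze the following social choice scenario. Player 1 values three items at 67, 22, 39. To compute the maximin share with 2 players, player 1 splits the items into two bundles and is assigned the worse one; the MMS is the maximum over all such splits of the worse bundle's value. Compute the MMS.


Step 1: Item values = 67, 22, 39
Step 2: Enumerate all 2-bundle partitions and take the smaller bundle:
  Partition 1: {67} vs {22,39} -> bundles 67, 61; min = 61
  Partition 2: {22} vs {67,39} -> bundles 22, 106; min = 22
  Partition 3: {39} vs {67,22} -> bundles 39, 89; min = 39
Step 3: MMS = max(61, 22, 39) = 61

61


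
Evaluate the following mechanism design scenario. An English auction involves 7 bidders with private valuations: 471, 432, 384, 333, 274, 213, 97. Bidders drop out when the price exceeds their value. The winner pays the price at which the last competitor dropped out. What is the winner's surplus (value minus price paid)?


Step 1: Identify the highest value: 471
Step 2: Identify the second-highest value: 432
Step 3: The final price = second-highest value = 432
Step 4: Surplus = 471 - 432 = 39

39


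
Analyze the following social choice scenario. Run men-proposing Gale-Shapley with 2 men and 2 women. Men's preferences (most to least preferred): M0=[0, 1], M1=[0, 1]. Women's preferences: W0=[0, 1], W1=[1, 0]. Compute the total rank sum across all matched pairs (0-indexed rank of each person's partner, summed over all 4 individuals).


Step 1: Run Gale-Shapley (men propose, women hold best offer):
  M0 proposes to W0; she accepts
  M1 proposes to W0; rejected
  M1 proposes to W1; she accepts
Step 2: Final matching: W0-M0, W1-M1
Step 3: 0-indexed ranks (man's rank of his match, then woman's): 0 + 0 + 1 + 0
Step 4: Total rank sum = 1

1


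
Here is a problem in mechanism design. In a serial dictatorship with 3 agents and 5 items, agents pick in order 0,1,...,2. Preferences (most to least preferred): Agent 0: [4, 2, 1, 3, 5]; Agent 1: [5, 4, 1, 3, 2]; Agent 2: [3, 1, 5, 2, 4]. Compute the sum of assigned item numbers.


Step 1: Agent 0 picks item 4
Step 2: Agent 1 picks item 5
Step 3: Agent 2 picks item 3
Step 4: Sum = 4 + 5 + 3 = 12

12


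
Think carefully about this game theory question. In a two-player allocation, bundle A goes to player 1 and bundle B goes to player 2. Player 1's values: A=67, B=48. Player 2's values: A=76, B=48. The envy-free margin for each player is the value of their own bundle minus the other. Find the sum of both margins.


Step 1: Player 1's margin = v1(A) - v1(B) = 67 - 48 = 19
Step 2: Player 2's margin = v2(B) - v2(A) = 48 - 76 = -28
Step 3: Total margin = 19 + -28 = -9

-9


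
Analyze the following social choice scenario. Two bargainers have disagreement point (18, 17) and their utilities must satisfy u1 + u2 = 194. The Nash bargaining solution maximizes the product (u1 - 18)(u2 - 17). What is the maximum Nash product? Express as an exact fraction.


Step 1: The Nash solution splits surplus symmetrically above the disagreement point
Step 2: u1 = (total + d1 - d2)/2 = (194 + 18 - 17)/2 = 195/2
Step 3: u2 = (total - d1 + d2)/2 = (194 - 18 + 17)/2 = 193/2
Step 4: Nash product = (195/2 - 18) * (193/2 - 17)
Step 5: = 159/2 * 159/2 = 25281/4

25281/4


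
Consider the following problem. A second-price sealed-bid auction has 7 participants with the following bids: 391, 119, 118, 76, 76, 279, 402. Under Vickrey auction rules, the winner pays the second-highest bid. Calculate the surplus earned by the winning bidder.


Step 1: Sort bids in descending order: 402, 391, 279, 119, 118, 76, 76
Step 2: The winning bid is the highest: 402
Step 3: The payment equals the second-highest bid: 391
Step 4: Surplus = winner's bid - payment = 402 - 391 = 11

11


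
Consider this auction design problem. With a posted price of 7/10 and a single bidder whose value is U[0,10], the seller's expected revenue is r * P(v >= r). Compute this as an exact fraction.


Step 1: Posted price r = 7/10, value support [0,10]
Step 2: P(v >= r) = (10 - 7/10)/10 = 93/100
Step 3: Expected revenue = r * P(v >= r) = 7/10 * 93/100
Step 4: Revenue = 651/1000

651/1000


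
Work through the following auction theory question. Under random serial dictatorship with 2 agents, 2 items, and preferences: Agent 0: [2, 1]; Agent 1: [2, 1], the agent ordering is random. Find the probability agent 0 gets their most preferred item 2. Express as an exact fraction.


Step 1: Agent 0 wants item 2
Step 2: There are 2 possible orderings of agents
Step 3: In 1 orderings, agent 0 gets item 2
Step 4: Probability = 1/2

1/2


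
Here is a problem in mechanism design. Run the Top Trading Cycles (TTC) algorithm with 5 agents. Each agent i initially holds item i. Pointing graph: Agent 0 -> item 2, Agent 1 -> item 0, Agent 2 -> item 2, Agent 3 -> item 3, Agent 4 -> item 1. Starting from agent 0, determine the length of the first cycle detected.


Step 1: Trace the pointer graph from agent 0: 0 -> 2 -> 2
Step 2: A cycle is detected when we revisit agent 2
Step 3: The cycle is: 2 -> 2
Step 4: Cycle length = 1

1


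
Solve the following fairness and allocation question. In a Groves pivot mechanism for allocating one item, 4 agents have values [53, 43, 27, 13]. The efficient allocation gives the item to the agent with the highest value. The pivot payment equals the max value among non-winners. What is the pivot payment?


Step 1: The efficient winner is agent 0 with value 53
Step 2: Other agents' values: [43, 27, 13]
Step 3: Pivot payment = max(others) = 43
Step 4: The winner pays 43

43


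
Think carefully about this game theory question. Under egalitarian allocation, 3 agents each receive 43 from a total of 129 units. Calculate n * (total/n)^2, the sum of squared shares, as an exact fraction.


Step 1: Each agent's share = 129/3 = 43
Step 2: Square of each share = (43)^2 = 1849
Step 3: Sum of squares = 3 * 1849 = 5547

5547


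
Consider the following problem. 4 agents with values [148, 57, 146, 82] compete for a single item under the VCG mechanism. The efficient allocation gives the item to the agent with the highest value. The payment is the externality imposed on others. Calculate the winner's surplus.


Step 1: The winner is the agent with the highest value: agent 0 with value 148
Step 2: Values of other agents: [57, 146, 82]
Step 3: VCG payment = max of others' values = 146
Step 4: Surplus = 148 - 146 = 2

2


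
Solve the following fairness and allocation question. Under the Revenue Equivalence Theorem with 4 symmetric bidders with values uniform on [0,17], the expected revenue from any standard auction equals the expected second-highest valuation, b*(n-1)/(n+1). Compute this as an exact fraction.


Step 1: By Revenue Equivalence, expected revenue = b*(n-1)/(n+1)
Step 2: Substituting n = 4, b = 17
Step 3: Revenue = 17*(4-1)/(4+1) = 17*3/5
Step 4: Revenue = 51/5

51/5


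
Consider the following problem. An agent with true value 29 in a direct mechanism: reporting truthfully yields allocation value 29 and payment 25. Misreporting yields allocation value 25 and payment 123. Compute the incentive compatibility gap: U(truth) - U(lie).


Step 1: U(truth) = value - payment = 29 - 25 = 4
Step 2: U(lie) = allocation - payment = 25 - 123 = -98
Step 3: IC gap = 4 - (-98) = 102

102


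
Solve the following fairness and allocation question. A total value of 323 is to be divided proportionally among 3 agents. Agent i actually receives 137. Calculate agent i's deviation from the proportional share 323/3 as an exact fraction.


Step 1: Proportional share = 323/3
Step 2: Agent's actual allocation = 137
Step 3: Excess = 137 - 323/3 = 88/3

88/3


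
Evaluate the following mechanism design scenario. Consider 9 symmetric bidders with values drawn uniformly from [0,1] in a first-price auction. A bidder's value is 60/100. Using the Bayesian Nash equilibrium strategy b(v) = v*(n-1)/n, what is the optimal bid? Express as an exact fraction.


Step 1: The symmetric BNE bidding function is b(v) = v * (n-1) / n
Step 2: Substitute v = 3/5 and n = 9
Step 3: b = 3/5 * 8/9
Step 4: b = 8/15

8/15


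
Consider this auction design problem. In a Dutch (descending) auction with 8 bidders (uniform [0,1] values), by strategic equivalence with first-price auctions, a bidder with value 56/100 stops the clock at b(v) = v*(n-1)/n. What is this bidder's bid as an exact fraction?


Step 1: Dutch auctions are strategically equivalent to first-price auctions
Step 2: The equilibrium bid is b(v) = v*(n-1)/n
Step 3: b = 14/25 * 7/8
Step 4: b = 49/100

49/100


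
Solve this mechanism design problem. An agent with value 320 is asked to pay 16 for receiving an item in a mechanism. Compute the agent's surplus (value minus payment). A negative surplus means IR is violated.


Step 1: Surplus = value - payment = 320 - 16 = 304
Step 2: IR is satisfied (surplus >= 0)

304


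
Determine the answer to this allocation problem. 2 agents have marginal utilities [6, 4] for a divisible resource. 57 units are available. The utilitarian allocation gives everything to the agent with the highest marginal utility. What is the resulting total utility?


Step 1: The marginal utilities are [6, 4]
Step 2: The highest marginal utility is 6
Step 3: All 57 units go to that agent
Step 4: Total utility = 6 * 57 = 342

342


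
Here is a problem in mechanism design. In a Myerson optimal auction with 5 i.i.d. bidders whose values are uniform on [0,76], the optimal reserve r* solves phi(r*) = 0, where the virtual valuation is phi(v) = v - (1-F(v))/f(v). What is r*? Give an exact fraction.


Step 1: For U[0,76], F(v) = v/76 and f(v) = 1/76
Step 2: phi(v) = v - (1 - v/76)/(1/76) = v - (76 - v) = 2v - 76
Step 3: Set phi(r*) = 0: 2r* - 76 = 0
Step 4: r* = 76/2 = 38 (the number of bidders n = 5 does not enter)

38


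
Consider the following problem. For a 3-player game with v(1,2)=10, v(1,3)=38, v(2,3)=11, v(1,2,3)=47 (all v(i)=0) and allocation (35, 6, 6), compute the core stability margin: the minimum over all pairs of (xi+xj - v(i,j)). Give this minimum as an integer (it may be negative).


Step 1: Slack for coalition (1,2): x1+x2 - v12 = 41 - 10 = 31
Step 2: Slack for coalition (1,3): x1+x3 - v13 = 41 - 38 = 3
Step 3: Slack for coalition (2,3): x2+x3 - v23 = 12 - 11 = 1
Step 4: Minimum slack = min(31, 3, 1) = 1, attained by (2,3); no pair can gain by deviating, so the allocation is in the core

1


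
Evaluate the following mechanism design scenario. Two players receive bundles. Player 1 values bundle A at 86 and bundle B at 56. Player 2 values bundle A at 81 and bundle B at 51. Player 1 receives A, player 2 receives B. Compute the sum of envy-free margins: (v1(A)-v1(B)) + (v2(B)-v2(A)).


Step 1: Player 1's margin = v1(A) - v1(B) = 86 - 56 = 30
Step 2: Player 2's margin = v2(B) - v2(A) = 51 - 81 = -30
Step 3: Total margin = 30 + -30 = 0

0


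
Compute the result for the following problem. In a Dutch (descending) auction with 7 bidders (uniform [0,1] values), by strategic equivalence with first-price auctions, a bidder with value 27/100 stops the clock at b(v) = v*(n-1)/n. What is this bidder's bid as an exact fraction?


Step 1: Dutch auctions are strategically equivalent to first-price auctions
Step 2: The equilibrium bid is b(v) = v*(n-1)/n
Step 3: b = 27/100 * 6/7
Step 4: b = 81/350

81/350


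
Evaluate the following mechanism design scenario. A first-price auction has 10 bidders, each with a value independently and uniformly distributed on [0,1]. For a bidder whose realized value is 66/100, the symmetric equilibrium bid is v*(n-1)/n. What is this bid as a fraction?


Step 1: The symmetric BNE bidding function is b(v) = v * (n-1) / n
Step 2: Substitute v = 33/50 and n = 10
Step 3: b = 33/50 * 9/10
Step 4: b = 297/500

297/500


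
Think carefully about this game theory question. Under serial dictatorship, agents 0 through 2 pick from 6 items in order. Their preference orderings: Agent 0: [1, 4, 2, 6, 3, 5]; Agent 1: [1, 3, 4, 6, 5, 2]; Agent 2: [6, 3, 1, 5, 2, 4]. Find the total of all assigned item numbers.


Step 1: Agent 0 picks item 1
Step 2: Agent 1 picks item 3
Step 3: Agent 2 picks item 6
Step 4: Sum = 1 + 3 + 6 = 10

10


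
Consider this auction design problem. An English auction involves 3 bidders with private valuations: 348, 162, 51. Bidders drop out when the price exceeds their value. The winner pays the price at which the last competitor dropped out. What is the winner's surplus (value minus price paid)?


Step 1: Identify the highest value: 348
Step 2: Identify the second-highest value: 162
Step 3: The final price = second-highest value = 162
Step 4: Surplus = 348 - 162 = 186

186


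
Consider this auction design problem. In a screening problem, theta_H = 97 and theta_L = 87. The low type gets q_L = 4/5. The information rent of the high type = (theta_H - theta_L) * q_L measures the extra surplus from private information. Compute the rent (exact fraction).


Step 1: theta_H - theta_L = 97 - 87 = 10
Step 2: Information rent = (theta_H - theta_L) * q_L
Step 3: = 10 * 4/5
Step 4: = 8

8


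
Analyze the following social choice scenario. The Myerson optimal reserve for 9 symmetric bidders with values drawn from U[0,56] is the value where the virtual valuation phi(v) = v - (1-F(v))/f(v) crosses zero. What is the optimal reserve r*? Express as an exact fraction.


Step 1: For U[0,56], F(v) = v/56 and f(v) = 1/56
Step 2: phi(v) = v - (1 - v/56)/(1/56) = v - (56 - v) = 2v - 56
Step 3: Set phi(r*) = 0: 2r* - 56 = 0
Step 4: r* = 56/2 = 28 (the number of bidders n = 9 does not enter)

28


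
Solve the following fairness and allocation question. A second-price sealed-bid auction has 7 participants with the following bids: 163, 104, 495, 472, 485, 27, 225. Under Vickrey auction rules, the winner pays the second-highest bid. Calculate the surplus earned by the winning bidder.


Step 1: Sort bids in descending order: 495, 485, 472, 225, 163, 104, 27
Step 2: The winning bid is the highest: 495
Step 3: The payment equals the second-highest bid: 485
Step 4: Surplus = winner's bid - payment = 495 - 485 = 10

10


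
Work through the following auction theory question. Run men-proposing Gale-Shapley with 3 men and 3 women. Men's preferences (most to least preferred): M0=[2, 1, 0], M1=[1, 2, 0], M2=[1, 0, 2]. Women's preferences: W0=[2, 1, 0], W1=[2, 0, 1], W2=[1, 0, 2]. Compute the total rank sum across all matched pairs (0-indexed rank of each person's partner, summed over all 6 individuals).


Step 1: Run Gale-Shapley (men propose, women hold best offer):
  M0 proposes to W2; she accepts
  M1 proposes to W1; she accepts
  M2 proposes to W1; she switches from M1
  M1 proposes to W2; she switches from M0
  M0 proposes to W1; rejected
  M0 proposes to W0; she accepts
Step 2: Final matching: W0-M0, W1-M2, W2-M1
Step 3: 0-indexed ranks (man's rank of his match, then woman's): 2 + 2 + 0 + 0 + 1 + 0
Step 4: Total rank sum = 5

5


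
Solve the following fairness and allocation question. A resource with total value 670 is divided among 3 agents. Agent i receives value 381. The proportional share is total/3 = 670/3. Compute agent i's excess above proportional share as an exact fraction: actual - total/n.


Step 1: Proportional share = 670/3
Step 2: Agent's actual allocation = 381
Step 3: Excess = 381 - 670/3 = 473/3

473/3


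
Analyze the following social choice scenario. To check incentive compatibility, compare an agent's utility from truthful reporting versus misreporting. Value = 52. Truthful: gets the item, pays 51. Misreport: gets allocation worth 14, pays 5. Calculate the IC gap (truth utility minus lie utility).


Step 1: U(truth) = value - payment = 52 - 51 = 1
Step 2: U(lie) = allocation - payment = 14 - 5 = 9
Step 3: IC gap = 1 - 9 = -8

-8


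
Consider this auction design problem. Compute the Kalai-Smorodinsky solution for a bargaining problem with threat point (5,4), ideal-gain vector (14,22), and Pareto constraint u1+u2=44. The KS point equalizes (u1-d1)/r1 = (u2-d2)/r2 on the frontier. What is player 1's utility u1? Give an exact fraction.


Step 1: At the KS point, (u1-d1)/r1 = (u2-d2)/r2 = t and u1+u2 = 44
Step 2: u1 = d1 + r1*t and u2 = d2 + r2*t, so (d1 + r1*t) + (d2 + r2*t) = 44
Step 3: t = (44 - 5 - 4)/(14 + 22) = 35/36
Step 4: u1 = d1 + r1*t = 5 + 14 * 35/36 = 335/18
Step 5: (Check: u2 = d2 + r2*t = 457/18; u1+u2 = 335/18 + 457/18 = 44, on the frontier.)

335/18


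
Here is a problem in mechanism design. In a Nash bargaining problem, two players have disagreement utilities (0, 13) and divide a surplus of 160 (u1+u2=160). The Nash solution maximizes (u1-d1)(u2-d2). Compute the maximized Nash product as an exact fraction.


Step 1: The Nash solution splits surplus symmetrically above the disagreement point
Step 2: u1 = (total + d1 - d2)/2 = (160 + 0 - 13)/2 = 147/2
Step 3: u2 = (total - d1 + d2)/2 = (160 - 0 + 13)/2 = 173/2
Step 4: Nash product = (147/2 - 0) * (173/2 - 13)
Step 5: = 147/2 * 147/2 = 21609/4

21609/4


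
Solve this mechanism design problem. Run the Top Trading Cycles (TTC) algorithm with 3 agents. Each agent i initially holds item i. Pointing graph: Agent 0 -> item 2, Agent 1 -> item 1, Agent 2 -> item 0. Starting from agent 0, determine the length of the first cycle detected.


Step 1: Trace the pointer graph from agent 0: 0 -> 2 -> 0
Step 2: A cycle is detected when we revisit agent 0
Step 3: The cycle is: 0 -> 2 -> 0
Step 4: Cycle length = 2

2


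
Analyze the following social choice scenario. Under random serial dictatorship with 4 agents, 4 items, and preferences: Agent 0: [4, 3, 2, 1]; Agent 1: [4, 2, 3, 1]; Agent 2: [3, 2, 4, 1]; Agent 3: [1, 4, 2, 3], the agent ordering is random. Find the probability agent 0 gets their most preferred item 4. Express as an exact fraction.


Step 1: Agent 0 wants item 4
Step 2: There are 24 possible orderings of agents
Step 3: In 12 orderings, agent 0 gets item 4
Step 4: Probability = 12/24 = 1/2

1/2


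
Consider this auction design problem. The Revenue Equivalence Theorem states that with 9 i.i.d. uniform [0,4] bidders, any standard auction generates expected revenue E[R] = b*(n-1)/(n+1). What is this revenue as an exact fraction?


Step 1: By Revenue Equivalence, expected revenue = b*(n-1)/(n+1)
Step 2: Substituting n = 9, b = 4
Step 3: Revenue = 4*(9-1)/(9+1) = 4*8/10
Step 4: Revenue = 32/10 = 16/5

16/5


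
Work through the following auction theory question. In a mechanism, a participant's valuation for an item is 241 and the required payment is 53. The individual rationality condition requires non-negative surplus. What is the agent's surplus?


Step 1: Surplus = value - payment = 241 - 53 = 188
Step 2: IR is satisfied (surplus >= 0)

188


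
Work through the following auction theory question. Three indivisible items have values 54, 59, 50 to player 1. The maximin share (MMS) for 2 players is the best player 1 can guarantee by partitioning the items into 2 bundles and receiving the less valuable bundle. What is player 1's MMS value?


Step 1: Item values = 54, 59, 50
Step 2: Enumerate all 2-bundle partitions and take the smaller bundle:
  Partition 1: {54} vs {59,50} -> bundles 54, 109; min = 54
  Partition 2: {59} vs {54,50} -> bundles 59, 104; min = 59
  Partition 3: {50} vs {54,59} -> bundles 50, 113; min = 50
Step 3: MMS = max(54, 59, 50) = 59

59


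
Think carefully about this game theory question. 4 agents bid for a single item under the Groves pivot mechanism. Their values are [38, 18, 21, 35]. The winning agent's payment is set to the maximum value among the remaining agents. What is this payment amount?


Step 1: The efficient winner is agent 0 with value 38
Step 2: Other agents' values: [18, 21, 35]
Step 3: Pivot payment = max(others) = 35
Step 4: The winner pays 35

35


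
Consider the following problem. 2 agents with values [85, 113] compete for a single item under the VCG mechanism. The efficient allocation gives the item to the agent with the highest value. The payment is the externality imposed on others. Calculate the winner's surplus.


Step 1: The winner is the agent with the highest value: agent 1 with value 113
Step 2: Values of other agents: [85]
Step 3: VCG payment = max of others' values = 85
Step 4: Surplus = 113 - 85 = 28

28


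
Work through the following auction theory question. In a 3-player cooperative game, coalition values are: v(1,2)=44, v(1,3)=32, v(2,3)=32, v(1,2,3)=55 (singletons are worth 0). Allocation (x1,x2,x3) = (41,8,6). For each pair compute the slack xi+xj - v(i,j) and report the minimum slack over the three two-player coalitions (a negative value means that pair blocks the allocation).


Step 1: Slack for coalition (1,2): x1+x2 - v12 = 49 - 44 = 5
Step 2: Slack for coalition (1,3): x1+x3 - v13 = 47 - 32 = 15
Step 3: Slack for coalition (2,3): x2+x3 - v23 = 14 - 32 = -18
Step 4: Minimum slack = min(5, 15, -18) = -18, attained by (2,3); coalition (2,3) can block (slack < 0), so the allocation is not in the core

-18


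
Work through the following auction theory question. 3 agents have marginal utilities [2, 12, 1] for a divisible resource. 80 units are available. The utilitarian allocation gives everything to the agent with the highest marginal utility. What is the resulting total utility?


Step 1: The marginal utilities are [2, 12, 1]
Step 2: The highest marginal utility is 12
Step 3: All 80 units go to that agent
Step 4: Total utility = 12 * 80 = 960

960


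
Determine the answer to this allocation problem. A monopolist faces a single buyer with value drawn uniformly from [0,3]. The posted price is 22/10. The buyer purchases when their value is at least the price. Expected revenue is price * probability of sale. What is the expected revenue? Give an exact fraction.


Step 1: Posted price r = 11/5, value support [0,3]
Step 2: P(v >= r) = (3 - 11/5)/3 = 4/15
Step 3: Expected revenue = r * P(v >= r) = 11/5 * 4/15
Step 4: Revenue = 44/75

44/75


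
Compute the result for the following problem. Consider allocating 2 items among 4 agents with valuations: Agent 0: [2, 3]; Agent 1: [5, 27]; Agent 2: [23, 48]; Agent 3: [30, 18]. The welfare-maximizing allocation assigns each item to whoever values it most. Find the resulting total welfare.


Step 1: For each item, find the maximum value among all agents.
Step 2: Item 0 -> Agent 3 (value 30)
Step 3: Item 1 -> Agent 2 (value 48)
Step 4: Total welfare = 30 + 48 = 78

78


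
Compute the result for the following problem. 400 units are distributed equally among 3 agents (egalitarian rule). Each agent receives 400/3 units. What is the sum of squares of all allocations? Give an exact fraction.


Step 1: Each agent's share = 400/3
Step 2: Square of each share = (400/3)^2 = 160000/9
Step 3: Sum of squares = 3 * 160000/9 = 160000/3

160000/3


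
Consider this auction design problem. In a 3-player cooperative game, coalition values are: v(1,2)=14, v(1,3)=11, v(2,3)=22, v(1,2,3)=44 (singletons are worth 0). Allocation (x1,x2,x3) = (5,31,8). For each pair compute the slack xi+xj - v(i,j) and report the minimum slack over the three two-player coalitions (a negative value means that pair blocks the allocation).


Step 1: Slack for coalition (1,2): x1+x2 - v12 = 36 - 14 = 22
Step 2: Slack for coalition (1,3): x1+x3 - v13 = 13 - 11 = 2
Step 3: Slack for coalition (2,3): x2+x3 - v23 = 39 - 22 = 17
Step 4: Minimum slack = min(22, 2, 17) = 2, attained by (1,3); no pair can gain by deviating, so the allocation is in the core

2


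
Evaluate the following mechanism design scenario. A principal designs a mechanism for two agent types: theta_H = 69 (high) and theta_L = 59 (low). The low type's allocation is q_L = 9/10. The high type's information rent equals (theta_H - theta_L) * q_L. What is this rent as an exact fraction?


Step 1: theta_H - theta_L = 69 - 59 = 10
Step 2: Information rent = (theta_H - theta_L) * q_L
Step 3: = 10 * 9/10
Step 4: = 9

9


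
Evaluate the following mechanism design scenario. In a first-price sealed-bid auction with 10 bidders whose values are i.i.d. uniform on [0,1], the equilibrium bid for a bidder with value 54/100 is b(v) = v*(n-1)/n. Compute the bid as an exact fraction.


Step 1: The symmetric BNE bidding function is b(v) = v * (n-1) / n
Step 2: Substitute v = 27/50 and n = 10
Step 3: b = 27/50 * 9/10
Step 4: b = 243/500

243/500


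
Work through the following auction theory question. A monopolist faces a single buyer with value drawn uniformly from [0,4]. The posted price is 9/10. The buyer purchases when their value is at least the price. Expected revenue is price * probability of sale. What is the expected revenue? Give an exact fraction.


Step 1: Posted price r = 9/10, value support [0,4]
Step 2: P(v >= r) = (4 - 9/10)/4 = 31/40
Step 3: Expected revenue = r * P(v >= r) = 9/10 * 31/40
Step 4: Revenue = 279/400

279/400


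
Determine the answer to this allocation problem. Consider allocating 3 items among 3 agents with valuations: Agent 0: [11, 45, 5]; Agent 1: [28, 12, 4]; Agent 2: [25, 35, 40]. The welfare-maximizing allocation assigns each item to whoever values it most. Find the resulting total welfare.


Step 1: For each item, find the maximum value among all agents.
Step 2: Item 0 -> Agent 1 (value 28)
Step 3: Item 1 -> Agent 0 (value 45)
Step 4: Item 2 -> Agent 2 (value 40)
Step 5: Total welfare = 28 + 45 + 40 = 113

113


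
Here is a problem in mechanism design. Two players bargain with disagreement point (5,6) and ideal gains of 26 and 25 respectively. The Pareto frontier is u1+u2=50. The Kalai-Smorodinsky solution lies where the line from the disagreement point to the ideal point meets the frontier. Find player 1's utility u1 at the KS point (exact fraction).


Step 1: At the KS point, (u1-d1)/r1 = (u2-d2)/r2 = t and u1+u2 = 50
Step 2: u1 = d1 + r1*t and u2 = d2 + r2*t, so (d1 + r1*t) + (d2 + r2*t) = 50
Step 3: t = (50 - 5 - 6)/(26 + 25) = 39/51 = 13/17
Step 4: u1 = d1 + r1*t = 5 + 26 * 13/17 = 423/17
Step 5: (Check: u2 = d2 + r2*t = 427/17; u1+u2 = 423/17 + 427/17 = 50, on the frontier.)

423/17


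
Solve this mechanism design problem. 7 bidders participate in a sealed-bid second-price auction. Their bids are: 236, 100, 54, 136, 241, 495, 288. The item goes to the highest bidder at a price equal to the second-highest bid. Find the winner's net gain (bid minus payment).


Step 1: Sort bids in descending order: 495, 288, 241, 236, 136, 100, 54
Step 2: The winning bid is the highest: 495
Step 3: The payment equals the second-highest bid: 288
Step 4: Surplus = winner's bid - payment = 495 - 288 = 207

207


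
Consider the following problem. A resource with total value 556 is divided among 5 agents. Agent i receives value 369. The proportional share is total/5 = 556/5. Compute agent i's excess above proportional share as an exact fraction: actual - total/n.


Step 1: Proportional share = 556/5
Step 2: Agent's actual allocation = 369
Step 3: Excess = 369 - 556/5 = 1289/5

1289/5


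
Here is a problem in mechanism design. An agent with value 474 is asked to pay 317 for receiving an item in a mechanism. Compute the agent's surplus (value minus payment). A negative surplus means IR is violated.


Step 1: Surplus = value - payment = 474 - 317 = 157
Step 2: IR is satisfied (surplus >= 0)

157


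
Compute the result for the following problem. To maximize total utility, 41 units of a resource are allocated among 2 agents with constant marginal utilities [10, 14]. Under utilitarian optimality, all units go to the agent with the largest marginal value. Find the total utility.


Step 1: The marginal utilities are [10, 14]
Step 2: The highest marginal utility is 14
Step 3: All 41 units go to that agent
Step 4: Total utility = 14 * 41 = 574

574


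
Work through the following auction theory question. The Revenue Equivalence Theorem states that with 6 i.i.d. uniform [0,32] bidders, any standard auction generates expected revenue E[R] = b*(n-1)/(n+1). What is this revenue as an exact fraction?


Step 1: By Revenue Equivalence, expected revenue = b*(n-1)/(n+1)
Step 2: Substituting n = 6, b = 32
Step 3: Revenue = 32*(6-1)/(6+1) = 32*5/7
Step 4: Revenue = 160/7

160/7


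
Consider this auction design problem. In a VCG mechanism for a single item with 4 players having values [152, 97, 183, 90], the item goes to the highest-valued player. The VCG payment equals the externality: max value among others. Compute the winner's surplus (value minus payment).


Step 1: The winner is the agent with the highest value: agent 2 with value 183
Step 2: Values of other agents: [152, 97, 90]
Step 3: VCG payment = max of others' values = 152
Step 4: Surplus = 183 - 152 = 31

31


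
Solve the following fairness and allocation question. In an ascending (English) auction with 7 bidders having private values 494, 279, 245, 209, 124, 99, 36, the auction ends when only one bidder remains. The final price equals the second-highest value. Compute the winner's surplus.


Step 1: Identify the highest value: 494
Step 2: Identify the second-highest value: 279
Step 3: The final price = second-highest value = 279
Step 4: Surplus = 494 - 279 = 215

215


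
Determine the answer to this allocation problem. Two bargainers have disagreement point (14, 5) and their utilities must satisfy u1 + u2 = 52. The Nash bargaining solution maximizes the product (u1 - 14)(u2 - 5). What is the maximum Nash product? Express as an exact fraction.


Step 1: The Nash solution splits surplus symmetrically above the disagreement point
Step 2: u1 = (total + d1 - d2)/2 = (52 + 14 - 5)/2 = 61/2
Step 3: u2 = (total - d1 + d2)/2 = (52 - 14 + 5)/2 = 43/2
Step 4: Nash product = (61/2 - 14) * (43/2 - 5)
Step 5: = 33/2 * 33/2 = 1089/4

1089/4
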